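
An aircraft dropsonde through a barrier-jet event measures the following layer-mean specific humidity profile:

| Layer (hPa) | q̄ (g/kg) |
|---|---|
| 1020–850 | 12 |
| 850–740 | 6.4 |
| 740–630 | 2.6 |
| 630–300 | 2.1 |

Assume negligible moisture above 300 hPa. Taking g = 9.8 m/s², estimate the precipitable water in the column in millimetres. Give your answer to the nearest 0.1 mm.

Precipitable water is the column-integrated vapour mass per unit area: PW = (1/g) Σ q̄ Δp, with q in kg/kg and Δp in Pa (1 kg/m² of water = 1 mm).
Layer 1020–850 hPa: Δp = 170 hPa = 17000 Pa, q̄ = 0.012 kg/kg → 0.012 × 17000 / 9.8 = 20.82 mm
Layer 850–740 hPa: Δp = 110 hPa = 11000 Pa, q̄ = 0.0064 kg/kg → 0.0064 × 11000 / 9.8 = 7.18 mm
Layer 740–630 hPa: Δp = 110 hPa = 11000 Pa, q̄ = 0.0026 kg/kg → 0.0026 × 11000 / 9.8 = 2.92 mm
Layer 630–300 hPa: Δp = 330 hPa = 33000 Pa, q̄ = 0.0021 kg/kg → 0.0021 × 33000 / 9.8 = 7.07 mm
PW = 20.82 + 7.18 + 2.92 + 7.07 = 37.99 ≈ 38.0 mm.

PW ≈ 38.0 mm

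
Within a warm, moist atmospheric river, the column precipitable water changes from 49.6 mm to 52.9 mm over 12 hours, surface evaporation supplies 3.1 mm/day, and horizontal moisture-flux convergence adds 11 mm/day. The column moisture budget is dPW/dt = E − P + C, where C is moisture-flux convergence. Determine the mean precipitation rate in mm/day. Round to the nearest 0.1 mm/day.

P ≈ 7.5 mm/day

dPW/dt = (52.9 − 49.6) mm / (12/24 day) = +6.600 mm/day.
P = E + C − dPW/dt = 3.1 + (11) − (+6.600) = 7.5 mm/day.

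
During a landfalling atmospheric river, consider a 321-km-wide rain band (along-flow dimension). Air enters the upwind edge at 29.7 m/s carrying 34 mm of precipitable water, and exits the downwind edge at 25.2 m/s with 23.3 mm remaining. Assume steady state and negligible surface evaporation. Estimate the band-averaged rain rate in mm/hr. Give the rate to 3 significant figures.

R ≈ 4.74 mm/hr

Column moisture flux per unit crosswind length is F = V × PW.
Inflow: F_in = 29.7 × 34 = 1009.8 mm·m/s
Outflow: F_out = 25.2 × 23.3 = 587.16 mm·m/s
Steady-state rate R = (F_in − F_out)/L = (1009.8 − 587.16) / 321000 m = 1.317e-03 mm/s.
R = 1.317e-03 × 3600 = 4.74 mm/hr.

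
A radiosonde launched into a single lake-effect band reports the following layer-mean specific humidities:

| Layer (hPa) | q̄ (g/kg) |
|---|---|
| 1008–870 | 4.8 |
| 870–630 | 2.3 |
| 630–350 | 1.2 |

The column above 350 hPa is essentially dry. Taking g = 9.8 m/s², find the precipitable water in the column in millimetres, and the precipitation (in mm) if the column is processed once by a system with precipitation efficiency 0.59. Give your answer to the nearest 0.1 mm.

PW ≈ 15.8 mm; precipitation ≈ 9.3 mm

Precipitable water is the column-integrated vapour mass per unit area: PW = (1/g) Σ q̄ Δp, with q in kg/kg and Δp in Pa (1 kg/m² of water = 1 mm).
Layer 1008–870 hPa: Δp = 138 hPa = 13800 Pa, q̄ = 0.0048 kg/kg → 0.0048 × 13800 / 9.8 = 6.76 mm
Layer 870–630 hPa: Δp = 240 hPa = 24000 Pa, q̄ = 0.0023 kg/kg → 0.0023 × 24000 / 9.8 = 5.63 mm
Layer 630–350 hPa: Δp = 280 hPa = 28000 Pa, q̄ = 0.0012 kg/kg → 0.0012 × 28000 / 9.8 = 3.43 mm
PW = 6.76 + 5.63 + 3.43 = 15.82 ≈ 15.8 mm.
Precipitation = ε × PW = 0.59 × 15.8 = 9.3 mm.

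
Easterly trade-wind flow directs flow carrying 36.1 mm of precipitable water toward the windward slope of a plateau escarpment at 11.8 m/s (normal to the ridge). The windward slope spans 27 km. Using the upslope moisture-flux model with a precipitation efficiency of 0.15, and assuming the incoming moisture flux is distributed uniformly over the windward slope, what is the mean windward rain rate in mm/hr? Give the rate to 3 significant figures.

Incoming column moisture flux per unit ridge length: F = V × PW = 11.8 × 36.1 = 425.98 mm·m/s.
Spread over the 27 km slope with efficiency ε = 0.15: R = ε·F/W = 0.15 × 425.98 / 27000 m = 2.367e-03 mm/s.
R = 2.367e-03 × 3600 = 8.52 mm/hr.

R ≈ 8.52 mm/hr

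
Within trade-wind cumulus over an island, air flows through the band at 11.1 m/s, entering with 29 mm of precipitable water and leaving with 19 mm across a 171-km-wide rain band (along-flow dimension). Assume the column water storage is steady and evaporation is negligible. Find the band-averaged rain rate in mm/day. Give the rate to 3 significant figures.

Column moisture flux per unit crosswind length is F = V × PW.
Inflow: F_in = 11.1 × 29 = 321.9 mm·m/s
Outflow: F_out = 11.1 × 19 = 210.9 mm·m/s
Steady-state rate R = (F_in − F_out)/L = (321.9 − 210.9) / 171000 m = 6.491e-04 mm/s.
R = 6.491e-04 × 3600 × 24 = 56.1 mm/day.

R ≈ 56.1 mm/day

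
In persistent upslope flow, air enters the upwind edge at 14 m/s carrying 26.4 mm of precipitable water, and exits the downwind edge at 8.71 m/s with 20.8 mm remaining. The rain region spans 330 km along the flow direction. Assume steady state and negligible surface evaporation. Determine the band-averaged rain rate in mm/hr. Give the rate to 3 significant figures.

Column moisture flux per unit crosswind length is F = V × PW.
Inflow: F_in = 14 × 26.4 = 369.6 mm·m/s
Outflow: F_out = 8.71 × 20.8 = 181.168 mm·m/s
Steady-state rate R = (F_in − F_out)/L = (369.6 − 181.168) / 330000 m = 5.710e-04 mm/s.
R = 5.710e-04 × 3600 = 2.06 mm/hr.

R ≈ 2.06 mm/hr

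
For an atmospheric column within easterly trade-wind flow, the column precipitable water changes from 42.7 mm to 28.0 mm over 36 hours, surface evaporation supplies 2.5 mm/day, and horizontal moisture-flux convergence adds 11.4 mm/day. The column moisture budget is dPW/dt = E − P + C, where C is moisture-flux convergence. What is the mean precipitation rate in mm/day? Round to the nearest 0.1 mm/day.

dPW/dt = (28.0 − 42.7) mm / (36/24 day) = -9.800 mm/day.
P = E + C − dPW/dt = 2.5 + (11.4) − (-9.800) = 23.7 mm/day.

P ≈ 23.7 mm/day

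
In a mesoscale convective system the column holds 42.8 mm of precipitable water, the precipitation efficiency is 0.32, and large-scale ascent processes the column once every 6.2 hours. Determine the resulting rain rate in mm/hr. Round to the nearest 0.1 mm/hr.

Each overturning extracts ε × PW = 0.32 × 42.8 = 13.696 mm.
Rate = ε·PW / τ = 13.696 / 6.2 h = 2.2 mm/hr.

R ≈ 2.2 mm/hr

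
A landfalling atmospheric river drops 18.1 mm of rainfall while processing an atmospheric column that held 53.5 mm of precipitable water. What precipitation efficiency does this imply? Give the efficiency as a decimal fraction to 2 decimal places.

ε = rainfall / PW = 18.1 / 53.5 = 0.34.

ε ≈ 0.34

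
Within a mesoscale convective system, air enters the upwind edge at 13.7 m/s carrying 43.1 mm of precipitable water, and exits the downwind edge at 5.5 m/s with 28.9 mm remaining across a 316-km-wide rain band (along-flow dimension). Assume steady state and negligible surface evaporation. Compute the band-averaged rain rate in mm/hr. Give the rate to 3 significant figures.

Column moisture flux per unit crosswind length is F = V × PW.
Inflow: F_in = 13.7 × 43.1 = 590.47 mm·m/s
Outflow: F_out = 5.5 × 28.9 = 158.95 mm·m/s
Steady-state rate R = (F_in − F_out)/L = (590.47 − 158.95) / 316000 m = 1.366e-03 mm/s.
R = 1.366e-03 × 3600 = 4.92 mm/hr.

R ≈ 4.92 mm/hr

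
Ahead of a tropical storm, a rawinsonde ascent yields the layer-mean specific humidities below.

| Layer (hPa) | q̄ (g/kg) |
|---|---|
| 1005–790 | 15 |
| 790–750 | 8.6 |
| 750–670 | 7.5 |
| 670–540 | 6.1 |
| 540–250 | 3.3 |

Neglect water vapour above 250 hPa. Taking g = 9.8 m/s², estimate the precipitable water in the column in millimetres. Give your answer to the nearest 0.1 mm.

Precipitable water is the column-integrated vapour mass per unit area: PW = (1/g) Σ q̄ Δp, with q in kg/kg and Δp in Pa (1 kg/m² of water = 1 mm).
Layer 1005–790 hPa: Δp = 215 hPa = 21500 Pa, q̄ = 0.015 kg/kg → 0.015 × 21500 / 9.8 = 32.91 mm
Layer 790–750 hPa: Δp = 40 hPa = 4000 Pa, q̄ = 0.0086 kg/kg → 0.0086 × 4000 / 9.8 = 3.51 mm
Layer 750–670 hPa: Δp = 80 hPa = 8000 Pa, q̄ = 0.0075 kg/kg → 0.0075 × 8000 / 9.8 = 6.12 mm
Layer 670–540 hPa: Δp = 130 hPa = 13000 Pa, q̄ = 0.0061 kg/kg → 0.0061 × 13000 / 9.8 = 8.09 mm
Layer 540–250 hPa: Δp = 290 hPa = 29000 Pa, q̄ = 0.0033 kg/kg → 0.0033 × 29000 / 9.8 = 9.77 mm
PW = 32.91 + 3.51 + 6.12 + 8.09 + 9.77 = 60.40 ≈ 60.4 mm.

PW ≈ 60.4 mm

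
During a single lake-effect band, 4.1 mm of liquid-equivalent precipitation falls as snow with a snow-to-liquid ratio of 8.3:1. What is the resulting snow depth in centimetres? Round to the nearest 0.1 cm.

Snow depth = liquid × ratio = 4.1 mm × 8.3 = 34.03 mm = 3.4 cm.

snow depth ≈ 3.4 cm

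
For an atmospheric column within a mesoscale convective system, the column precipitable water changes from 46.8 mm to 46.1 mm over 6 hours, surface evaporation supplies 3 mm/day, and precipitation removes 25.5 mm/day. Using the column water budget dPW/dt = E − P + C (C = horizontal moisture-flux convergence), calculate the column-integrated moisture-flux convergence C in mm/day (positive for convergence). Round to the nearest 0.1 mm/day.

dPW/dt = (46.1 − 46.8) mm / (6/24 day) = -2.800 mm/day.
C = dPW/dt − E + P = (-2.800) − 3 + 25.5 = 19.7 mm/day.

C ≈ 19.7 mm/day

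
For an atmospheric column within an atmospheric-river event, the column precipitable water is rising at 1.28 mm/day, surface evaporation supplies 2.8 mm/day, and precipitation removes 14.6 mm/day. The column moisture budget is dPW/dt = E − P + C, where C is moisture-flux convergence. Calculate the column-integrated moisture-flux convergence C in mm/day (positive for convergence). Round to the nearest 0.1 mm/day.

C ≈ 13.1 mm/day

dPW/dt = +1.28 mm/day.
C = dPW/dt − E + P = (+1.28) − 2.8 + 14.6 = 13.1 mm/day.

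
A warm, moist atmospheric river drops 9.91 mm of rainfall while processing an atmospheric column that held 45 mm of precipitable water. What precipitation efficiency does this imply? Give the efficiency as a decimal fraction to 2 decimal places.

ε ≈ 0.22

ε = rainfall / PW = 9.91 / 45 = 0.22.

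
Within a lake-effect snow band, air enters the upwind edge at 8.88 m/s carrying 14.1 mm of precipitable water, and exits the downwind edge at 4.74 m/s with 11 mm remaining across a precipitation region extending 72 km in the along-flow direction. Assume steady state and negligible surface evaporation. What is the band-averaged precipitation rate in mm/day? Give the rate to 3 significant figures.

Column moisture flux per unit crosswind length is F = V × PW.
Inflow: F_in = 8.88 × 14.1 = 125.208 mm·m/s
Outflow: F_out = 4.74 × 11 = 52.14 mm·m/s
Steady-state rate R = (F_in − F_out)/L = (125.208 − 52.14) / 72000 m = 1.015e-03 mm/s.
R = 1.015e-03 × 3600 × 24 = 87.7 mm/day.

R ≈ 87.7 mm/day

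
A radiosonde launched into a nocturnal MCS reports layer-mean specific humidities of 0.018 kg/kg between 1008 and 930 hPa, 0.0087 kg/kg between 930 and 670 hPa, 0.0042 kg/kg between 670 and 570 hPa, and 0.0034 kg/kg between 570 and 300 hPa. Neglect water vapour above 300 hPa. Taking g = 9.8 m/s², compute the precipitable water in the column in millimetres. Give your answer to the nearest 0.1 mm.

PW ≈ 51.1 mm

Precipitable water is the column-integrated vapour mass per unit area: PW = (1/g) Σ q̄ Δp, with q in kg/kg and Δp in Pa (1 kg/m² of water = 1 mm).
Layer 1008–930 hPa: Δp = 78 hPa = 7800 Pa, q̄ = 0.018 kg/kg → 0.018 × 7800 / 9.8 = 14.33 mm
Layer 930–670 hPa: Δp = 260 hPa = 26000 Pa, q̄ = 0.0087 kg/kg → 0.0087 × 26000 / 9.8 = 23.08 mm
Layer 670–570 hPa: Δp = 100 hPa = 10000 Pa, q̄ = 0.0042 kg/kg → 0.0042 × 10000 / 9.8 = 4.29 mm
Layer 570–300 hPa: Δp = 270 hPa = 27000 Pa, q̄ = 0.0034 kg/kg → 0.0034 × 27000 / 9.8 = 9.37 mm
PW = 14.33 + 23.08 + 4.29 + 9.37 = 51.07 ≈ 51.1 mm.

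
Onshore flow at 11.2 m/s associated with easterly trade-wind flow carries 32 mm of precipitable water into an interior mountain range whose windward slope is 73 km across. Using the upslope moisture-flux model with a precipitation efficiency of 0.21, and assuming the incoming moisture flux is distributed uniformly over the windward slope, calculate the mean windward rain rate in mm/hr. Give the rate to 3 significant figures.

Incoming column moisture flux per unit ridge length: F = V × PW = 11.2 × 32 = 358.4 mm·m/s.
Spread over the 73 km slope with efficiency ε = 0.21: R = ε·F/W = 0.21 × 358.4 / 73000 m = 1.031e-03 mm/s.
R = 1.031e-03 × 3600 = 3.71 mm/hr.

R ≈ 3.71 mm/hr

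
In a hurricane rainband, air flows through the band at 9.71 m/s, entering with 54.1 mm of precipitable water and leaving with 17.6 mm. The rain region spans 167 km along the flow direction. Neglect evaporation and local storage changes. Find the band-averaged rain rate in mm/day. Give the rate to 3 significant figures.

R ≈ 183 mm/day

Column moisture flux per unit crosswind length is F = V × PW.
Inflow: F_in = 9.71 × 54.1 = 525.311 mm·m/s
Outflow: F_out = 9.71 × 17.6 = 170.896 mm·m/s
Steady-state rate R = (F_in − F_out)/L = (525.311 − 170.896) / 167000 m = 2.122e-03 mm/s.
R = 2.122e-03 × 3600 × 24 = 183 mm/day.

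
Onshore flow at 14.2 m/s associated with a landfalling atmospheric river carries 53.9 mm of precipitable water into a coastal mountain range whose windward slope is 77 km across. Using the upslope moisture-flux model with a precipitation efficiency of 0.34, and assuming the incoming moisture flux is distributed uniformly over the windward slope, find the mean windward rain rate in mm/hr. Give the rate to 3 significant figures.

Incoming column moisture flux per unit ridge length: F = V × PW = 14.2 × 53.9 = 765.38 mm·m/s.
Spread over the 77 km slope with efficiency ε = 0.34: R = ε·F/W = 0.34 × 765.38 / 77000 m = 3.380e-03 mm/s.
R = 3.380e-03 × 3600 = 12.2 mm/hr.

R ≈ 12.2 mm/hr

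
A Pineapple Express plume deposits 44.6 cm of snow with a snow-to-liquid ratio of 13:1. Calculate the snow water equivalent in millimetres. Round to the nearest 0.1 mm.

SWE = snow depth / ratio = 44.6 cm / 13 = 3.431 cm = 34.3 mm.

SWE ≈ 34.3 mm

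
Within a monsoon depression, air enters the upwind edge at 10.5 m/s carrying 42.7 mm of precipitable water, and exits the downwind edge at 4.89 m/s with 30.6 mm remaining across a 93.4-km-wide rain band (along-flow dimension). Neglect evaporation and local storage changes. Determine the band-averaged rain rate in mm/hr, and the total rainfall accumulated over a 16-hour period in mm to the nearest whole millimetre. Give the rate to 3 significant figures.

R ≈ 11.5 mm/hr; total ≈ 184 mm

Column moisture flux per unit crosswind length is F = V × PW.
Inflow: F_in = 10.5 × 42.7 = 448.35 mm·m/s
Outflow: F_out = 4.89 × 30.6 = 149.634 mm·m/s
Steady-state rate R = (F_in − F_out)/L = (448.35 − 149.634) / 93400 m = 3.198e-03 mm/s.
R = 3.198e-03 × 3600 = 11.5 mm/hr.
Over 16 h: total = 11.5 × 16 = 184 mm.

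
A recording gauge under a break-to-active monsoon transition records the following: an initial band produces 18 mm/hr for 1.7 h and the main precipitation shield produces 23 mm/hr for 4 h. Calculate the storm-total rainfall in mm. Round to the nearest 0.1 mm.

Total = Σ Rᵢ Δtᵢ = 18 × 1.7 + 23 × 4
      = 30.6 + 92 = 122.6 mm.

total ≈ 122.6 mm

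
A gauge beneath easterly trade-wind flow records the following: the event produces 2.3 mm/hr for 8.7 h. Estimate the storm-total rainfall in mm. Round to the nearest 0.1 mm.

total ≈ 20.0 mm

Total = Σ Rᵢ Δtᵢ = 2.3 × 8.7
      = 20.01 = 20.0 mm.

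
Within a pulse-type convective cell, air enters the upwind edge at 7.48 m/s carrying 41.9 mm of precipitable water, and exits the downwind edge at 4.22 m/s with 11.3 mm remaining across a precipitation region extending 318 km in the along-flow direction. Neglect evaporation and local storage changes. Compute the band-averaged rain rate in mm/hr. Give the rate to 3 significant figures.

R ≈ 3.01 mm/hr

Column moisture flux per unit crosswind length is F = V × PW.
Inflow: F_in = 7.48 × 41.9 = 313.412 mm·m/s
Outflow: F_out = 4.22 × 11.3 = 47.686 mm·m/s
Steady-state rate R = (F_in − F_out)/L = (313.412 − 47.686) / 318000 m = 8.356e-04 mm/s.
R = 8.356e-04 × 3600 = 3.01 mm/hr.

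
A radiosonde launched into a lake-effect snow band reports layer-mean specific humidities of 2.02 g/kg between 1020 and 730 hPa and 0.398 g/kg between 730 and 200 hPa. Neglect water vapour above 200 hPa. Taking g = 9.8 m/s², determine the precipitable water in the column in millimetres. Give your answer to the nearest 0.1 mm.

Precipitable water is the column-integrated vapour mass per unit area: PW = (1/g) Σ q̄ Δp, with q in kg/kg and Δp in Pa (1 kg/m² of water = 1 mm).
Layer 1020–730 hPa: Δp = 290 hPa = 29000 Pa, q̄ = 0.00202 kg/kg → 0.00202 × 29000 / 9.8 = 5.98 mm
Layer 730–200 hPa: Δp = 530 hPa = 53000 Pa, q̄ = 0.000398 kg/kg → 0.000398 × 53000 / 9.8 = 2.15 mm
PW = 5.98 + 2.15 = 8.13 ≈ 8.1 mm.

PW ≈ 8.1 mm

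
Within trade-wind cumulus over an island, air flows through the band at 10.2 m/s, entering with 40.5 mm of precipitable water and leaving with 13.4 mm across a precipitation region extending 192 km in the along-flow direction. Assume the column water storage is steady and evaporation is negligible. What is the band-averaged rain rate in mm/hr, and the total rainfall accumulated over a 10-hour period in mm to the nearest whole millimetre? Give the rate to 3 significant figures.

Column moisture flux per unit crosswind length is F = V × PW.
Inflow: F_in = 10.2 × 40.5 = 413.1 mm·m/s
Outflow: F_out = 10.2 × 13.4 = 136.68 mm·m/s
Steady-state rate R = (F_in − F_out)/L = (413.1 − 136.68) / 192000 m = 1.440e-03 mm/s.
R = 1.440e-03 × 3600 = 5.18 mm/hr.
Over 10 h: total = 5.18 × 10 = 51.8 ≈ 52 mm.

R ≈ 5.18 mm/hr; total ≈ 52 mm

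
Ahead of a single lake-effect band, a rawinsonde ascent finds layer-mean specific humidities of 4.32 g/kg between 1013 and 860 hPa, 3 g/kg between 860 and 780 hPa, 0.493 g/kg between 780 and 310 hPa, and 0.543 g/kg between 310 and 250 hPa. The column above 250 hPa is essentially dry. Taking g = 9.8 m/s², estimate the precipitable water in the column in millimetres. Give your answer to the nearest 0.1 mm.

PW ≈ 11.9 mm

Precipitable water is the column-integrated vapour mass per unit area: PW = (1/g) Σ q̄ Δp, with q in kg/kg and Δp in Pa (1 kg/m² of water = 1 mm).
Layer 1013–860 hPa: Δp = 153 hPa = 15300 Pa, q̄ = 0.00432 kg/kg → 0.00432 × 15300 / 9.8 = 6.74 mm
Layer 860–780 hPa: Δp = 80 hPa = 8000 Pa, q̄ = 0.003 kg/kg → 0.003 × 8000 / 9.8 = 2.45 mm
Layer 780–310 hPa: Δp = 470 hPa = 47000 Pa, q̄ = 0.000493 kg/kg → 0.000493 × 47000 / 9.8 = 2.36 mm
Layer 310–250 hPa: Δp = 60 hPa = 6000 Pa, q̄ = 0.000543 kg/kg → 0.000543 × 6000 / 9.8 = 0.33 mm
PW = 6.74 + 2.45 + 2.36 + 0.33 = 11.88 ≈ 11.9 mm.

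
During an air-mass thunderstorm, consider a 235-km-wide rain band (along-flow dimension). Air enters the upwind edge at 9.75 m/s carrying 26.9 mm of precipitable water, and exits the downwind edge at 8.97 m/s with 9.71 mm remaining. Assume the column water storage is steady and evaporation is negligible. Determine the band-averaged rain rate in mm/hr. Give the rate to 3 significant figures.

R ≈ 2.68 mm/hr

Column moisture flux per unit crosswind length is F = V × PW.
Inflow: F_in = 9.75 × 26.9 = 262.275 mm·m/s
Outflow: F_out = 8.97 × 9.71 = 87.0987 mm·m/s
Steady-state rate R = (F_in − F_out)/L = (262.275 − 87.0987) / 235000 m = 7.454e-04 mm/s.
R = 7.454e-04 × 3600 = 2.68 mm/hr.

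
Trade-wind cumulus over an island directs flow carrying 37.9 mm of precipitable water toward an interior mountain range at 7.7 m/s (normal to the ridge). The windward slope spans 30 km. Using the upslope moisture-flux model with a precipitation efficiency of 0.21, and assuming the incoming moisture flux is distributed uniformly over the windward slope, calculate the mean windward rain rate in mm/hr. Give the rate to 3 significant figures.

R ≈ 7.35 mm/hr

Incoming column moisture flux per unit ridge length: F = V × PW = 7.7 × 37.9 = 291.83 mm·m/s.
Spread over the 30 km slope with efficiency ε = 0.21: R = ε·F/W = 0.21 × 291.83 / 30000 m = 2.043e-03 mm/s.
R = 2.043e-03 × 3600 = 7.35 mm/hr.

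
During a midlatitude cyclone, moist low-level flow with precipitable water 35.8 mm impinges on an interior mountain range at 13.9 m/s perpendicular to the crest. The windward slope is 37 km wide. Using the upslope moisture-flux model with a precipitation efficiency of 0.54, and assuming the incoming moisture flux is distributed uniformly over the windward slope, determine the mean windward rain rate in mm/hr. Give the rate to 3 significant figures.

R ≈ 26.1 mm/hr

Incoming column moisture flux per unit ridge length: F = V × PW = 13.9 × 35.8 = 497.62 mm·m/s.
Spread over the 37 km slope with efficiency ε = 0.54: R = ε·F/W = 0.54 × 497.62 / 37000 m = 7.263e-03 mm/s.
R = 7.263e-03 × 3600 = 26.1 mm/hr.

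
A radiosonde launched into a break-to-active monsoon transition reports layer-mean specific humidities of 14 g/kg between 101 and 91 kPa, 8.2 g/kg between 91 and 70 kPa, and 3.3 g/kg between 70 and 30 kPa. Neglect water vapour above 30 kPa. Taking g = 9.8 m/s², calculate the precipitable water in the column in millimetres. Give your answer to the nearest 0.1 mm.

PW ≈ 45.3 mm

Precipitable water is the column-integrated vapour mass per unit area: PW = (1/g) Σ q̄ Δp, with q in kg/kg and Δp in Pa (1 kg/m² of water = 1 mm).
Layer 101–91 kPa: Δp = 100 hPa = 10000 Pa, q̄ = 0.014 kg/kg → 0.014 × 10000 / 9.8 = 14.29 mm
Layer 91–70 kPa: Δp = 210 hPa = 21000 Pa, q̄ = 0.0082 kg/kg → 0.0082 × 21000 / 9.8 = 17.57 mm
Layer 70–30 kPa: Δp = 400 hPa = 40000 Pa, q̄ = 0.0033 kg/kg → 0.0033 × 40000 / 9.8 = 13.47 mm
PW = 14.29 + 17.57 + 13.47 = 45.33 ≈ 45.3 mm.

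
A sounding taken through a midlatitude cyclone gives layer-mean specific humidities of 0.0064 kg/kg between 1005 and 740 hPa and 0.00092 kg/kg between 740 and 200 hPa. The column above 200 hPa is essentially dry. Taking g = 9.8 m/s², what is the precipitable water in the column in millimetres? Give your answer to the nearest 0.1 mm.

Precipitable water is the column-integrated vapour mass per unit area: PW = (1/g) Σ q̄ Δp, with q in kg/kg and Δp in Pa (1 kg/m² of water = 1 mm).
Layer 1005–740 hPa: Δp = 265 hPa = 26500 Pa, q̄ = 0.0064 kg/kg → 0.0064 × 26500 / 9.8 = 17.31 mm
Layer 740–200 hPa: Δp = 540 hPa = 54000 Pa, q̄ = 0.00092 kg/kg → 0.00092 × 54000 / 9.8 = 5.07 mm
PW = 17.31 + 5.07 = 22.38 ≈ 22.4 mm.

PW ≈ 22.4 mm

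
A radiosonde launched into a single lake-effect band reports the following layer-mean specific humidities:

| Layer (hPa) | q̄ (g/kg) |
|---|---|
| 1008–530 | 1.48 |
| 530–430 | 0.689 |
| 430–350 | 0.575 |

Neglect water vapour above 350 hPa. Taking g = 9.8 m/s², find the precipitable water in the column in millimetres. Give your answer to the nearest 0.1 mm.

Precipitable water is the column-integrated vapour mass per unit area: PW = (1/g) Σ q̄ Δp, with q in kg/kg and Δp in Pa (1 kg/m² of water = 1 mm).
Layer 1008–530 hPa: Δp = 478 hPa = 47800 Pa, q̄ = 0.00148 kg/kg → 0.00148 × 47800 / 9.8 = 7.22 mm
Layer 530–430 hPa: Δp = 100 hPa = 10000 Pa, q̄ = 0.000689 kg/kg → 0.000689 × 10000 / 9.8 = 0.70 mm
Layer 430–350 hPa: Δp = 80 hPa = 8000 Pa, q̄ = 0.000575 kg/kg → 0.000575 × 8000 / 9.8 = 0.47 mm
PW = 7.22 + 0.70 + 0.47 = 8.39 ≈ 8.4 mm.

PW ≈ 8.4 mm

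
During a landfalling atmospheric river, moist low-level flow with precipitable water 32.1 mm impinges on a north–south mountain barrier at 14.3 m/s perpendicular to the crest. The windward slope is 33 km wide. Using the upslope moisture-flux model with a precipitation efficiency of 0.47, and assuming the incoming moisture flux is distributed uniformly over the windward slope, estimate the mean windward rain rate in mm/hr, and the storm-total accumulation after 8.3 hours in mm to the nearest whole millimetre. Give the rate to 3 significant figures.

Incoming column moisture flux per unit ridge length: F = V × PW = 14.3 × 32.1 = 459.03 mm·m/s.
Spread over the 33 km slope with efficiency ε = 0.47: R = ε·F/W = 0.47 × 459.03 / 33000 m = 6.538e-03 mm/s.
R = 6.538e-03 × 3600 = 23.5 mm/hr.
Over 8.3 h: total = 23.5 × 8.3 = 195.05 ≈ 195 mm.

R ≈ 23.5 mm/hr; total ≈ 195 mm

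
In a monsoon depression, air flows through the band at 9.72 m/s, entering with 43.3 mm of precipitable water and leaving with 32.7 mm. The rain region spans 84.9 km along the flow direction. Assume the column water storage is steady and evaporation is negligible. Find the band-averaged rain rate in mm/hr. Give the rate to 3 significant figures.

Column moisture flux per unit crosswind length is F = V × PW.
Inflow: F_in = 9.72 × 43.3 = 420.876 mm·m/s
Outflow: F_out = 9.72 × 32.7 = 317.844 mm·m/s
Steady-state rate R = (F_in − F_out)/L = (420.876 − 317.844) / 84900 m = 1.214e-03 mm/s.
R = 1.214e-03 × 3600 = 4.37 mm/hr.

R ≈ 4.37 mm/hr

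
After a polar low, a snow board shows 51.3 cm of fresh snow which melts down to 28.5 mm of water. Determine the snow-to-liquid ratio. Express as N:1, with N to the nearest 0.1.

Ratio = snow depth / SWE = 513 mm / 28.5 mm = 18.0, i.e. 18.0:1.

ratio ≈ 18.0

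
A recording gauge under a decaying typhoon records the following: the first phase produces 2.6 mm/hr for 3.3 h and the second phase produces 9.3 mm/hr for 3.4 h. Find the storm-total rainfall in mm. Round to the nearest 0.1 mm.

total ≈ 40.2 mm

Total = Σ Rᵢ Δtᵢ = 2.6 × 3.3 + 9.3 × 3.4
      = 8.58 + 31.62 = 40.2 mm.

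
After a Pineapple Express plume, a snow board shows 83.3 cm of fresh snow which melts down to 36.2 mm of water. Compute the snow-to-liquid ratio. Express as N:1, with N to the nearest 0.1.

ratio ≈ 23.0

Ratio = snow depth / SWE = 833 mm / 36.2 mm = 23.0, i.e. 23.0:1.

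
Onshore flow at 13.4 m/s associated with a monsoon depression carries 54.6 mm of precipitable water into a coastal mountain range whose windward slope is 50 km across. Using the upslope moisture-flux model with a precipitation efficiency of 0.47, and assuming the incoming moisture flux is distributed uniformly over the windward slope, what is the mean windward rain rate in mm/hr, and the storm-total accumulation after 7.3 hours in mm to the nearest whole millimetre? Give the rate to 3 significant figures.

Incoming column moisture flux per unit ridge length: F = V × PW = 13.4 × 54.6 = 731.64 mm·m/s.
Spread over the 50 km slope with efficiency ε = 0.47: R = ε·F/W = 0.47 × 731.64 / 50000 m = 6.877e-03 mm/s.
R = 6.877e-03 × 3600 = 24.8 mm/hr.
Over 7.3 h: total = 24.8 × 7.3 = 181.04 ≈ 181 mm.

R ≈ 24.8 mm/hr; total ≈ 181 mm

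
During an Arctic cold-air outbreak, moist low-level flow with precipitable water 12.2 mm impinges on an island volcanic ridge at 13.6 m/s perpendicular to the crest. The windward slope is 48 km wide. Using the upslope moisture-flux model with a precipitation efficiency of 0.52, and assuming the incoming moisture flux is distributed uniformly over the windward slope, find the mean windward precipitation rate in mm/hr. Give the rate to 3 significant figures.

R ≈ 6.47 mm/hr

Incoming column moisture flux per unit ridge length: F = V × PW = 13.6 × 12.2 = 165.92 mm·m/s.
Spread over the 48 km slope with efficiency ε = 0.52: R = ε·F/W = 0.52 × 165.92 / 48000 m = 1.797e-03 mm/s.
R = 1.797e-03 × 3600 = 6.47 mm/hr.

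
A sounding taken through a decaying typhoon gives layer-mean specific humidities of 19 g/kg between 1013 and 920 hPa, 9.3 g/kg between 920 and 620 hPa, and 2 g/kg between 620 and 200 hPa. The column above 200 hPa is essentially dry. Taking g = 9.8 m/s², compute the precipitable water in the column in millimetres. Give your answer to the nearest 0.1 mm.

Precipitable water is the column-integrated vapour mass per unit area: PW = (1/g) Σ q̄ Δp, with q in kg/kg and Δp in Pa (1 kg/m² of water = 1 mm).
Layer 1013–920 hPa: Δp = 93 hPa = 9300 Pa, q̄ = 0.019 kg/kg → 0.019 × 9300 / 9.8 = 18.03 mm
Layer 920–620 hPa: Δp = 300 hPa = 30000 Pa, q̄ = 0.0093 kg/kg → 0.0093 × 30000 / 9.8 = 28.47 mm
Layer 620–200 hPa: Δp = 420 hPa = 42000 Pa, q̄ = 0.002 kg/kg → 0.002 × 42000 / 9.8 = 8.57 mm
PW = 18.03 + 28.47 + 8.57 = 55.07 ≈ 55.1 mm.

PW ≈ 55.1 mm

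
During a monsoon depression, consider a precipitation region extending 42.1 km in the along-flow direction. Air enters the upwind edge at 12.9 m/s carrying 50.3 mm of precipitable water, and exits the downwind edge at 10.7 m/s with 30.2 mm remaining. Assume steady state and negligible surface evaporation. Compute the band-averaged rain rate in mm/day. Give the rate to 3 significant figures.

R ≈ 668 mm/day

Column moisture flux per unit crosswind length is F = V × PW.
Inflow: F_in = 12.9 × 50.3 = 648.87 mm·m/s
Outflow: F_out = 10.7 × 30.2 = 323.14 mm·m/s
Steady-state rate R = (F_in − F_out)/L = (648.87 − 323.14) / 42100 m = 7.737e-03 mm/s.
R = 7.737e-03 × 3600 × 24 = 668 mm/day.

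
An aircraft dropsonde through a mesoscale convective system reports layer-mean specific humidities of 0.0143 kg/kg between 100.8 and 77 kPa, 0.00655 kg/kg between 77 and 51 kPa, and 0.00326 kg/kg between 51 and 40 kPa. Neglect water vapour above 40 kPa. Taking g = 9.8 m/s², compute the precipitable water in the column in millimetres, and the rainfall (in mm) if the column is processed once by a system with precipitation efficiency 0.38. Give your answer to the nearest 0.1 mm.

PW ≈ 55.8 mm; rainfall ≈ 21.2 mm

Precipitable water is the column-integrated vapour mass per unit area: PW = (1/g) Σ q̄ Δp, with q in kg/kg and Δp in Pa (1 kg/m² of water = 1 mm).
Layer 100.8–77 kPa: Δp = 238 hPa = 23800 Pa, q̄ = 0.0143 kg/kg → 0.0143 × 23800 / 9.8 = 34.73 mm
Layer 77–51 kPa: Δp = 260 hPa = 26000 Pa, q̄ = 0.00655 kg/kg → 0.00655 × 26000 / 9.8 = 17.38 mm
Layer 51–40 kPa: Δp = 110 hPa = 11000 Pa, q̄ = 0.00326 kg/kg → 0.00326 × 11000 / 9.8 = 3.66 mm
PW = 34.73 + 17.38 + 3.66 = 55.77 ≈ 55.8 mm.
Rainfall = ε × PW = 0.38 × 55.8 = 21.2 mm.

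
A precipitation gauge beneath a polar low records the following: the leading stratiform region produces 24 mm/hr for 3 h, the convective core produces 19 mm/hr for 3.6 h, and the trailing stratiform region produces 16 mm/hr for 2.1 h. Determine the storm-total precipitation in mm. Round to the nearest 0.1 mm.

Total = Σ Rᵢ Δtᵢ = 24 × 3 + 19 × 3.6 + 16 × 2.1
      = 72 + 68.4 + 33.6 = 174.0 mm.

total ≈ 174.0 mm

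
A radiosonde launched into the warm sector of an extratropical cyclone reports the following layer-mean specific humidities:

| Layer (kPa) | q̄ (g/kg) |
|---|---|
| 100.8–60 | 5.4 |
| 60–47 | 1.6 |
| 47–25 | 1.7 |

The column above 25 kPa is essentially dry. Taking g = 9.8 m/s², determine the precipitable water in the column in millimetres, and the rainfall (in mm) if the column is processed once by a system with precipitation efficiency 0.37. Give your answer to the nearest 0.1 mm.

Precipitable water is the column-integrated vapour mass per unit area: PW = (1/g) Σ q̄ Δp, with q in kg/kg and Δp in Pa (1 kg/m² of water = 1 mm).
Layer 100.8–60 kPa: Δp = 408 hPa = 40800 Pa, q̄ = 0.0054 kg/kg → 0.0054 × 40800 / 9.8 = 22.48 mm
Layer 60–47 kPa: Δp = 130 hPa = 13000 Pa, q̄ = 0.0016 kg/kg → 0.0016 × 13000 / 9.8 = 2.12 mm
Layer 47–25 kPa: Δp = 220 hPa = 22000 Pa, q̄ = 0.0017 kg/kg → 0.0017 × 22000 / 9.8 = 3.82 mm
PW = 22.48 + 2.12 + 3.82 = 28.42 ≈ 28.4 mm.
Rainfall = ε × PW = 0.37 × 28.4 = 10.5 mm.

PW ≈ 28.4 mm; rainfall ≈ 10.5 mm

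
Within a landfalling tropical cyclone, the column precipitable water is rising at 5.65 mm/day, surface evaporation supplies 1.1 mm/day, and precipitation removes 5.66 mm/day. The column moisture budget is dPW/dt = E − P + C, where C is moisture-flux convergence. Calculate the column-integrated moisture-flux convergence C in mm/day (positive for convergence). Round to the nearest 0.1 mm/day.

C ≈ 10.2 mm/day

dPW/dt = +5.65 mm/day.
C = dPW/dt − E + P = (+5.65) − 1.1 + 5.66 = 10.2 mm/day.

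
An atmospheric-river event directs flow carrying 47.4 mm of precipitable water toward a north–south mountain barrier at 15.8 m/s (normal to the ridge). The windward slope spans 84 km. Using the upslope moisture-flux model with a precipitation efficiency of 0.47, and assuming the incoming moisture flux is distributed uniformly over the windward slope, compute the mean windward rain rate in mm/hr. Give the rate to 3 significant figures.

Incoming column moisture flux per unit ridge length: F = V × PW = 15.8 × 47.4 = 748.92 mm·m/s.
Spread over the 84 km slope with efficiency ε = 0.47: R = ε·F/W = 0.47 × 748.92 / 84000 m = 4.190e-03 mm/s.
R = 4.190e-03 × 3600 = 15.1 mm/hr.

R ≈ 15.1 mm/hr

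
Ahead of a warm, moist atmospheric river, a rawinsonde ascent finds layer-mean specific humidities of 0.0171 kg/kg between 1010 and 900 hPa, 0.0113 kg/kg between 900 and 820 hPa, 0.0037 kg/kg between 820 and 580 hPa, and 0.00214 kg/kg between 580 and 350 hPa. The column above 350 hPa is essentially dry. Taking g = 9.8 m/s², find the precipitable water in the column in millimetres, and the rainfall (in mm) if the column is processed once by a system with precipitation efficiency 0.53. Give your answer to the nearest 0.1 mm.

PW ≈ 42.5 mm; rainfall ≈ 22.5 mm

Precipitable water is the column-integrated vapour mass per unit area: PW = (1/g) Σ q̄ Δp, with q in kg/kg and Δp in Pa (1 kg/m² of water = 1 mm).
Layer 1010–900 hPa: Δp = 110 hPa = 11000 Pa, q̄ = 0.0171 kg/kg → 0.0171 × 11000 / 9.8 = 19.19 mm
Layer 900–820 hPa: Δp = 80 hPa = 8000 Pa, q̄ = 0.0113 kg/kg → 0.0113 × 8000 / 9.8 = 9.22 mm
Layer 820–580 hPa: Δp = 240 hPa = 24000 Pa, q̄ = 0.0037 kg/kg → 0.0037 × 24000 / 9.8 = 9.06 mm
Layer 580–350 hPa: Δp = 230 hPa = 23000 Pa, q̄ = 0.00214 kg/kg → 0.00214 × 23000 / 9.8 = 5.02 mm
PW = 19.19 + 9.22 + 9.06 + 5.02 = 42.49 ≈ 42.5 mm.
Rainfall = ε × PW = 0.53 × 42.5 = 22.5 mm.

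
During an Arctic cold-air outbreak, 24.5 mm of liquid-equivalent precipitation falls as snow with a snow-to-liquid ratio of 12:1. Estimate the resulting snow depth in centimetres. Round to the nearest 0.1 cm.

snow depth ≈ 29.4 cm

Snow depth = liquid × ratio = 24.5 mm × 12 = 294 mm = 29.4 cm.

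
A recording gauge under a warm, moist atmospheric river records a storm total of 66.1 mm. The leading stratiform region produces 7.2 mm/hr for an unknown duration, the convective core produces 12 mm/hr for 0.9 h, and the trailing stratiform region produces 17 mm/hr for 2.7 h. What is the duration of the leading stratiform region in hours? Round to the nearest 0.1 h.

Known phases: 12 × 0.9 + 17 × 2.7 = 10.8 + 45.9 = 56.7 mm.
Remaining depth = 66.1 − 56.7 = 9.4 mm.
Duration = 9.4 / 7.2 = 1.3 h.

duration ≈ 1.3 h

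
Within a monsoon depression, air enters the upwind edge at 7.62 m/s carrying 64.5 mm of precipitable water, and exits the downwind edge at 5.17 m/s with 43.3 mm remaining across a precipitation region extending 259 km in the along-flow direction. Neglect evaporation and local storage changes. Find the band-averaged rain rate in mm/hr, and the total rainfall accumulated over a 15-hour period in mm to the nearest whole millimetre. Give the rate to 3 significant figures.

R ≈ 3.72 mm/hr; total ≈ 56 mm

Column moisture flux per unit crosswind length is F = V × PW.
Inflow: F_in = 7.62 × 64.5 = 491.49 mm·m/s
Outflow: F_out = 5.17 × 43.3 = 223.861 mm·m/s
Steady-state rate R = (F_in − F_out)/L = (491.49 − 223.861) / 259000 m = 1.033e-03 mm/s.
R = 1.033e-03 × 3600 = 3.72 mm/hr.
Over 15 h: total = 3.72 × 15 = 55.8 ≈ 56 mm.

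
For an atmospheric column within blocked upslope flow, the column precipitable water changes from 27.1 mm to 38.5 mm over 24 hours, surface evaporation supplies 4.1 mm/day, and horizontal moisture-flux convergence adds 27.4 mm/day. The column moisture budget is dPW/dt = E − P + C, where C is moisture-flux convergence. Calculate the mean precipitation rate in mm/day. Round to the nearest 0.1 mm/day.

dPW/dt = (38.5 − 27.1) mm / (24/24 day) = +11.400 mm/day.
P = E + C − dPW/dt = 4.1 + (27.4) − (+11.400) = 20.1 mm/day.

P ≈ 20.1 mm/day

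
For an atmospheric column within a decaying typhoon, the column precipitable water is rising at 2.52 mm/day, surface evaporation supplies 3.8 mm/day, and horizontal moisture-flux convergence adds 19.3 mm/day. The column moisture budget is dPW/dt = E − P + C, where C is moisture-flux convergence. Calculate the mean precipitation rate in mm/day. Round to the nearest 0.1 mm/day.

P ≈ 20.6 mm/day

dPW/dt = +2.52 mm/day.
P = E + C − dPW/dt = 3.8 + (19.3) − (+2.52) = 20.6 mm/day.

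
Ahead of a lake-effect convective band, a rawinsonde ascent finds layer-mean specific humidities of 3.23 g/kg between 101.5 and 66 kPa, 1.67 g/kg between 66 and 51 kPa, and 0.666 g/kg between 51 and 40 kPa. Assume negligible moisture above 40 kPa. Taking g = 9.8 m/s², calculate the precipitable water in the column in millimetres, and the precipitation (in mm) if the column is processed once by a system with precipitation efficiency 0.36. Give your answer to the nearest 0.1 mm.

Precipitable water is the column-integrated vapour mass per unit area: PW = (1/g) Σ q̄ Δp, with q in kg/kg and Δp in Pa (1 kg/m² of water = 1 mm).
Layer 101.5–66 kPa: Δp = 355 hPa = 35500 Pa, q̄ = 0.00323 kg/kg → 0.00323 × 35500 / 9.8 = 11.70 mm
Layer 66–51 kPa: Δp = 150 hPa = 15000 Pa, q̄ = 0.00167 kg/kg → 0.00167 × 15000 / 9.8 = 2.56 mm
Layer 51–40 kPa: Δp = 110 hPa = 11000 Pa, q̄ = 0.000666 kg/kg → 0.000666 × 11000 / 9.8 = 0.75 mm
PW = 11.70 + 2.56 + 0.75 = 15.01 ≈ 15.0 mm.
Precipitation = ε × PW = 0.36 × 15.0 = 5.4 mm.

PW ≈ 15.0 mm; precipitation ≈ 5.4 mm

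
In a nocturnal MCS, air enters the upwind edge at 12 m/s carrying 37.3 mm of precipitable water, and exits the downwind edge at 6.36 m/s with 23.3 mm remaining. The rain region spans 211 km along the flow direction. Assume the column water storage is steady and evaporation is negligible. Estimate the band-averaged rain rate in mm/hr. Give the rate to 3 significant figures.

R ≈ 5.11 mm/hr

Column moisture flux per unit crosswind length is F = V × PW.
Inflow: F_in = 12 × 37.3 = 447.6 mm·m/s
Outflow: F_out = 6.36 × 23.3 = 148.188 mm·m/s
Steady-state rate R = (F_in − F_out)/L = (447.6 − 148.188) / 211000 m = 1.419e-03 mm/s.
R = 1.419e-03 × 3600 = 5.11 mm/hr.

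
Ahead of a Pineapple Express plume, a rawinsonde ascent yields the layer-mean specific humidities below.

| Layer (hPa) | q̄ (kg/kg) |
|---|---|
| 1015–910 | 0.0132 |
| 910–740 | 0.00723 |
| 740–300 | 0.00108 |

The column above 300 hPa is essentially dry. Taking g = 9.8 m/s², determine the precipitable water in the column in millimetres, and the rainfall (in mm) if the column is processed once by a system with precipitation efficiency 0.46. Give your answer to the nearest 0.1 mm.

Precipitable water is the column-integrated vapour mass per unit area: PW = (1/g) Σ q̄ Δp, with q in kg/kg and Δp in Pa (1 kg/m² of water = 1 mm).
Layer 1015–910 hPa: Δp = 105 hPa = 10500 Pa, q̄ = 0.0132 kg/kg → 0.0132 × 10500 / 9.8 = 14.14 mm
Layer 910–740 hPa: Δp = 170 hPa = 17000 Pa, q̄ = 0.00723 kg/kg → 0.00723 × 17000 / 9.8 = 12.54 mm
Layer 740–300 hPa: Δp = 440 hPa = 44000 Pa, q̄ = 0.00108 kg/kg → 0.00108 × 44000 / 9.8 = 4.85 mm
PW = 14.14 + 12.54 + 4.85 = 31.53 ≈ 31.5 mm.
Rainfall = ε × PW = 0.46 × 31.5 = 14.5 mm.

PW ≈ 31.5 mm; rainfall ≈ 14.5 mm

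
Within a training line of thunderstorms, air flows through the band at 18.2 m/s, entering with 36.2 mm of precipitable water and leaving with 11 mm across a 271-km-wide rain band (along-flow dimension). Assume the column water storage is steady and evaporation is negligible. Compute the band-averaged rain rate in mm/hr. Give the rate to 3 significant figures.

Column moisture flux per unit crosswind length is F = V × PW.
Inflow: F_in = 18.2 × 36.2 = 658.84 mm·m/s
Outflow: F_out = 18.2 × 11 = 200.2 mm·m/s
Steady-state rate R = (F_in − F_out)/L = (658.84 − 200.2) / 271000 m = 1.692e-03 mm/s.
R = 1.692e-03 × 3600 = 6.09 mm/hr.

R ≈ 6.09 mm/hr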